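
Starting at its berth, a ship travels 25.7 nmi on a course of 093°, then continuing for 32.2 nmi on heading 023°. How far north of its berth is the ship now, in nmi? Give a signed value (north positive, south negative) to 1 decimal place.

Leg 1 (093°, 25.7 nmi): east 25.7 sin 93° = 25.66, north 25.7 cos 93° = -1.35
Leg 2 (023°, 32.2 nmi): east 32.2 sin 23° = 12.58, north 32.2 cos 23° = 29.64
Net north component: 28.30 nmi.

28.3 nmi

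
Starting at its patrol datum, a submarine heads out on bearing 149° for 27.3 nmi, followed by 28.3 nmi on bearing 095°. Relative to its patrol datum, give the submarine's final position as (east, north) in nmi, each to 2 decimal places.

Leg 1 (149°, 27.3 nmi): east 27.3 sin 149° = 14.06, north 27.3 cos 149° = -23.40
Leg 2 (095°, 28.3 nmi): east 28.3 sin 95° = 28.19, north 28.3 cos 95° = -2.47
Summing: 42.25 nmi east, -25.87 nmi north → (42.25, -25.87).

(42.25, -25.87)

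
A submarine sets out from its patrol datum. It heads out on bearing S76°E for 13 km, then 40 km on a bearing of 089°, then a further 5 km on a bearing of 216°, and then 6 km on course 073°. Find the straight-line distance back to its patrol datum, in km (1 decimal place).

Leg 1 (S76°E, 13 km): east 13 sin 104° = 12.61, north 13 cos 104° = -3.14
Leg 2 (089°, 40 km): east 40 sin 89° = 39.99, north 40 cos 89° = 0.70
Leg 3 (216°, 5 km): east 5 sin 216° = -2.94, north 5 cos 216° = -4.05
Leg 4 (073°, 6 km): east 6 sin 73° = 5.74, north 6 cos 73° = 1.75
Net: 55.41 east, -4.74 north. Distance = √((55.41)² + (-4.74)²) = 55.609 km.

55.6 km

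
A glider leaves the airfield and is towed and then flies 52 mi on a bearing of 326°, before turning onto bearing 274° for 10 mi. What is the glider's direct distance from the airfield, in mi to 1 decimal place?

58.7 mi

Leg 1 (326°, 52 mi): east 52 sin 326° = -29.08, north 52 cos 326° = 43.11
Leg 2 (274°, 10 mi): east 10 sin 274° = -9.98, north 10 cos 274° = 0.70
Net: -39.05 east, 43.81 north. Distance = √((-39.05)² + (43.81)²) = 58.688 mi.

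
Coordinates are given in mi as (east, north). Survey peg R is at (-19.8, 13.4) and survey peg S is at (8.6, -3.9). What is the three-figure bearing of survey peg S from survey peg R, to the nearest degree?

121°

Δeast = 8.6 − -19.8 = 28.40; Δnorth = -3.9 − 13.4 = -17.30.
Bearing = atan2(Δeast, Δnorth) mod 360° = 121.35° ≈ 121°.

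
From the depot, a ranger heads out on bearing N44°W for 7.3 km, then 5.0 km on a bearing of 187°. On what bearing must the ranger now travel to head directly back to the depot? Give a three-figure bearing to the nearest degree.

Leg 1 (N44°W, 7.3 km): east 7.3 sin 316° = -5.07, north 7.3 cos 316° = 5.25
Leg 2 (187°, 5.0 km): east 5.0 sin 187° = -0.61, north 5.0 cos 187° = -4.96
Net displacement: -5.68 east, 0.29 north. Direction back to start is (5.68, -0.29): bearing = atan2(5.68, -0.29) mod 360° = 92.91° ≈ 093°.

093°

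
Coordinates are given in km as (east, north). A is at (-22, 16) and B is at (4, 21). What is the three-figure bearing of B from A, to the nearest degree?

Δeast = 4 − -22 = 26.00; Δnorth = 21 − 16 = 5.00.
Bearing = atan2(Δeast, Δnorth) mod 360° = 79.11° ≈ 079°.

079°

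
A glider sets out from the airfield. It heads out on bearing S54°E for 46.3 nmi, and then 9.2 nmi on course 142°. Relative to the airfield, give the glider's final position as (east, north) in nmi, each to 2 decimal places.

(43.12, -34.46)

Leg 1 (S54°E, 46.3 nmi): east 46.3 sin 126° = 37.46, north 46.3 cos 126° = -27.21
Leg 2 (142°, 9.2 nmi): east 9.2 sin 142° = 5.66, north 9.2 cos 142° = -7.25
Summing: 43.12 nmi east, -34.46 nmi north → (43.12, -34.46).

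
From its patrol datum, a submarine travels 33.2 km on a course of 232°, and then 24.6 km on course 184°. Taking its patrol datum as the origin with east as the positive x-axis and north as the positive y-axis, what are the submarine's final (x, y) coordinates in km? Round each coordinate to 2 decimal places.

Leg 1 (232°, 33.2 km): east 33.2 sin 232° = -26.16, north 33.2 cos 232° = -20.44
Leg 2 (184°, 24.6 km): east 24.6 sin 184° = -1.72, north 24.6 cos 184° = -24.54
Summing: -27.88 km east, -44.98 km north → (-27.88, -44.98).

(-27.88, -44.98)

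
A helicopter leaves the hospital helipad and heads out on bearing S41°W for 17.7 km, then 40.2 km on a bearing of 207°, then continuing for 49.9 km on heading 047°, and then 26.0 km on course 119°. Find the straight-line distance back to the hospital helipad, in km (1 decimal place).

Leg 1 (S41°W, 17.7 km): east 17.7 sin 221° = -11.61, north 17.7 cos 221° = -13.36
Leg 2 (207°, 40.2 km): east 40.2 sin 207° = -18.25, north 40.2 cos 207° = -35.82
Leg 3 (047°, 49.9 km): east 49.9 sin 47° = 36.49, north 49.9 cos 47° = 34.03
Leg 4 (119°, 26.0 km): east 26.0 sin 119° = 22.74, north 26.0 cos 119° = -12.61
Net: 29.37 east, -27.75 north. Distance = √((29.37)² + (-27.75)²) = 40.408 km.

40.4 km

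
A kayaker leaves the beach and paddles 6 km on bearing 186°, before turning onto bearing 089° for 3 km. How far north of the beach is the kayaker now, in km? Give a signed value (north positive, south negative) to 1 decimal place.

Leg 1 (186°, 6 km): east 6 sin 186° = -0.63, north 6 cos 186° = -5.97
Leg 2 (089°, 3 km): east 3 sin 89° = 3.00, north 3 cos 89° = 0.05
Net north component: -5.91 km.

-5.9 km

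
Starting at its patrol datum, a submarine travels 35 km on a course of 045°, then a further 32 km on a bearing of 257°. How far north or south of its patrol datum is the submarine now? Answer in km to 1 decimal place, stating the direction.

17.6 km north

Leg 1 (045°, 35 km): east 35 sin 45° = 24.75, north 35 cos 45° = 24.75
Leg 2 (257°, 32 km): east 32 sin 257° = -31.18, north 32 cos 257° = -7.20
Net north component: 17.55 km.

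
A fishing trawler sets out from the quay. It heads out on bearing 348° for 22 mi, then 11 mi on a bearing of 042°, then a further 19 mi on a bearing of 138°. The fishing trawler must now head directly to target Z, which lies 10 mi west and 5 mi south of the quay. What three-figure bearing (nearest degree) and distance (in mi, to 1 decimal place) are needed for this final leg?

Leg 1 (348°, 22 mi): east 22 sin 348° = -4.57, north 22 cos 348° = 21.52
Leg 2 (042°, 11 mi): east 11 sin 42° = 7.36, north 11 cos 42° = 8.17
Leg 3 (138°, 19 mi): east 19 sin 138° = 12.71, north 19 cos 138° = -14.12
Current position: (15.50, 15.57). Target: (-10, -5). Remaining: Δeast = -25.50, Δnorth = -20.57.
Bearing = atan2(-25.50, -20.57) mod 360° = 231.10°; distance = √((-25.50)² + (-20.57)²) = 32.765 mi.

231°, 32.8 mi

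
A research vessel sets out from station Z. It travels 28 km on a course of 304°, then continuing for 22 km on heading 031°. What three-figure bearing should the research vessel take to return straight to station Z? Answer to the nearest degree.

Leg 1 (304°, 28 km): east 28 sin 304° = -23.21, north 28 cos 304° = 15.66
Leg 2 (031°, 22 km): east 22 sin 31° = 11.33, north 22 cos 31° = 18.86
Net displacement: -11.88 east, 34.52 north. Direction back to start is (11.88, -34.52): bearing = atan2(11.88, -34.52) mod 360° = 161.00° ≈ 161°.

161°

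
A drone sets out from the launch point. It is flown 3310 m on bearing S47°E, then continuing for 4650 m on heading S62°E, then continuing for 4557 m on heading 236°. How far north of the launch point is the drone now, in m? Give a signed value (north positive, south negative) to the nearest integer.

Leg 1 (S47°E, 3310 m): east 3310 sin 133° = 2420.78, north 3310 cos 133° = -2257.41
Leg 2 (S62°E, 4650 m): east 4650 sin 118° = 4105.71, north 4650 cos 118° = -2183.04
Leg 3 (236°, 4557 m): east 4557 sin 236° = -3777.92, north 4557 cos 236° = -2548.24
Net north component: -6988.70 m.

-6989 m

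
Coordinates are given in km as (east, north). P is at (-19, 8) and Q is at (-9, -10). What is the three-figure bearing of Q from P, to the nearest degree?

Δeast = -9 − -19 = 10.00; Δnorth = -10 − 8 = -18.00.
Bearing = atan2(Δeast, Δnorth) mod 360° = 150.95° ≈ 151°.

151°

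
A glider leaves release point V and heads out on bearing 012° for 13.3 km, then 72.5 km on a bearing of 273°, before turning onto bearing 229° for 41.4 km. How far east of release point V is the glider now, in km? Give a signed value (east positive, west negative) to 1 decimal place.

Leg 1 (012°, 13.3 km): east 13.3 sin 12° = 2.77, north 13.3 cos 12° = 13.01
Leg 2 (273°, 72.5 km): east 72.5 sin 273° = -72.40, north 72.5 cos 273° = 3.79
Leg 3 (229°, 41.4 km): east 41.4 sin 229° = -31.24, north 41.4 cos 229° = -27.16
Net east component: -100.88 km.

-100.9 km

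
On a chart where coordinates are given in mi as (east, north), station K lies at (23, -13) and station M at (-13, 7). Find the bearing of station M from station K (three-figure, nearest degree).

299°

Δeast = -13 − 23 = -36.00; Δnorth = 7 − -13 = 20.00.
Bearing = atan2(Δeast, Δnorth) mod 360° = 299.05° ≈ 299°.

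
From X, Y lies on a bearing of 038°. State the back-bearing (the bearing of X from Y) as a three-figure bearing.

218°

Back-bearing = 038° + 180° = 218°.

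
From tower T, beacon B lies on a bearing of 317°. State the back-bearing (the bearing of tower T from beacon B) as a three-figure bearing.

137°

Back-bearing = 317° − 180° = 137°.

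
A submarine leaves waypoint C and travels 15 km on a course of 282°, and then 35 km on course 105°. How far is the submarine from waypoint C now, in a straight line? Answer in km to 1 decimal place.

20.0 km

Leg 1 (282°, 15 km): east 15 sin 282° = -14.67, north 15 cos 282° = 3.12
Leg 2 (105°, 35 km): east 35 sin 105° = 33.81, north 35 cos 105° = -9.06
Net: 19.14 east, -5.94 north. Distance = √((19.14)² + (-5.94)²) = 20.036 km.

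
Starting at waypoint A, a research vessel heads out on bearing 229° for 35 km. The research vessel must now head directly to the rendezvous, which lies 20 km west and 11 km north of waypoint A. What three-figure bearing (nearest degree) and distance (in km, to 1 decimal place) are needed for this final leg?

Leg 1 (229°, 35 km): east 35 sin 229° = -26.41, north 35 cos 229° = -22.96
Current position: (-26.41, -22.96). Target: (-20, 11). Remaining: Δeast = 6.41, Δnorth = 33.96.
Bearing = atan2(6.41, 33.96) mod 360° = 10.70°; distance = √((6.41)² + (33.96)²) = 34.563 km.

011°, 34.6 km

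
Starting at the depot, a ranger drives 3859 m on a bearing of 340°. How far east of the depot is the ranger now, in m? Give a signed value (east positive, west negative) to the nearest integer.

-1320 m

Leg 1 (340°, 3859 m): east 3859 sin 340° = -1319.86, north 3859 cos 340° = 3626.27
Net east component: -1319.86 m.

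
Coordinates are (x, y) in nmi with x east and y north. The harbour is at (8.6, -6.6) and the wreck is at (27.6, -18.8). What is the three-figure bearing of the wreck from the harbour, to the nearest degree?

Δeast = 27.6 − 8.6 = 19.00; Δnorth = -18.8 − -6.6 = -12.20.
Bearing = atan2(Δeast, Δnorth) mod 360° = 122.70° ≈ 123°.

123°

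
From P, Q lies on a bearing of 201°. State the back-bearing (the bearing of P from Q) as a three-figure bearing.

Back-bearing = 201° − 180° = 021°.

021°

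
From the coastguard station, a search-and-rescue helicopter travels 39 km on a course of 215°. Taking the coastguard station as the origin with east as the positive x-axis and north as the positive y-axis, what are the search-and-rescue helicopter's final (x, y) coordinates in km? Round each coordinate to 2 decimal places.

(-22.37, -31.95)

Leg 1 (215°, 39 km): east 39 sin 215° = -22.37, north 39 cos 215° = -31.95
Summing: -22.37 km east, -31.95 km north → (-22.37, -31.95).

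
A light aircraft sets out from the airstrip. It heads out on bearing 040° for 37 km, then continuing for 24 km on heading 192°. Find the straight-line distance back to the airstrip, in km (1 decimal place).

19.4 km

Leg 1 (040°, 37 km): east 37 sin 40° = 23.78, north 37 cos 40° = 28.34
Leg 2 (192°, 24 km): east 24 sin 192° = -4.99, north 24 cos 192° = -23.48
Net: 18.79 east, 4.87 north. Distance = √((18.79)² + (4.87)²) = 19.414 km.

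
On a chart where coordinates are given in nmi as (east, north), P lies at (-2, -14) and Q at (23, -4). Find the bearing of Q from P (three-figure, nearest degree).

Δeast = 23 − -2 = 25.00; Δnorth = -4 − -14 = 10.00.
Bearing = atan2(Δeast, Δnorth) mod 360° = 68.20° ≈ 068°.

068°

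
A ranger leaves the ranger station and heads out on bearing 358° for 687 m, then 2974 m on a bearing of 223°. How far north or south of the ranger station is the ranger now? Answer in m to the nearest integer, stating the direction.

1488 m south

Leg 1 (358°, 687 m): east 687 sin 358° = -23.98, north 687 cos 358° = 686.58
Leg 2 (223°, 2974 m): east 2974 sin 223° = -2028.26, north 2974 cos 223° = -2175.05
Net north component: -1488.46 m.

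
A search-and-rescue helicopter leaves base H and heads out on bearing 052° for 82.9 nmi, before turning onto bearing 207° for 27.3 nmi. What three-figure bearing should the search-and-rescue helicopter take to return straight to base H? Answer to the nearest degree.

243°

Leg 1 (052°, 82.9 nmi): east 82.9 sin 52° = 65.33, north 82.9 cos 52° = 51.04
Leg 2 (207°, 27.3 nmi): east 27.3 sin 207° = -12.39, north 27.3 cos 207° = -24.32
Net displacement: 52.93 east, 26.71 north. Direction back to start is (-52.93, -26.71): bearing = atan2(-52.93, -26.71) mod 360° = 243.22° ≈ 243°.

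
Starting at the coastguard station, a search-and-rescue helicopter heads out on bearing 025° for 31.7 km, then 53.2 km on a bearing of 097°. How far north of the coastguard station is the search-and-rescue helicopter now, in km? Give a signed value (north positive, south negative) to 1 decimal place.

Leg 1 (025°, 31.7 km): east 31.7 sin 25° = 13.40, north 31.7 cos 25° = 28.73
Leg 2 (097°, 53.2 km): east 53.2 sin 97° = 52.80, north 53.2 cos 97° = -6.48
Net north component: 22.25 km.

22.2 km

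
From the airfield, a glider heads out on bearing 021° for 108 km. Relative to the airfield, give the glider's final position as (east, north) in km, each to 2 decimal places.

(38.70, 100.83)

Leg 1 (021°, 108 km): east 108 sin 21° = 38.70, north 108 cos 21° = 100.83
Summing: 38.70 km east, 100.83 km north → (38.70, 100.83).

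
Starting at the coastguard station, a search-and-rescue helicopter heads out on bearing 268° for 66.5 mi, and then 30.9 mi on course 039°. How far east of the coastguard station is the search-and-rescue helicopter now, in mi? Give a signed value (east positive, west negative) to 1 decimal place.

Leg 1 (268°, 66.5 mi): east 66.5 sin 268° = -66.46, north 66.5 cos 268° = -2.32
Leg 2 (039°, 30.9 mi): east 30.9 sin 39° = 19.45, north 30.9 cos 39° = 24.01
Net east component: -47.01 mi.

-47.0 mi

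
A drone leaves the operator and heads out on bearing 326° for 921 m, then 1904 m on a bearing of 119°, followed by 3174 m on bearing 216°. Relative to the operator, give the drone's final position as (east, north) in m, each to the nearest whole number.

Leg 1 (326°, 921 m): east 921 sin 326° = -515.02, north 921 cos 326° = 763.54
Leg 2 (119°, 1904 m): east 1904 sin 119° = 1665.28, north 1904 cos 119° = -923.08
Leg 3 (216°, 3174 m): east 3174 sin 216° = -1865.63, north 3174 cos 216° = -2567.82
Summing: -715.37 m east, -2727.35 m north → (-715, -2727).

(-715, -2727)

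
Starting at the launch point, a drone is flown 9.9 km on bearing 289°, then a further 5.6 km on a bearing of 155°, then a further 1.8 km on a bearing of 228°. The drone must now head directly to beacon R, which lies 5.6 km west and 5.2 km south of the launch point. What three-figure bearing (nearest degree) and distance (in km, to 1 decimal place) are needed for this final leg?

Leg 1 (289°, 9.9 km): east 9.9 sin 289° = -9.36, north 9.9 cos 289° = 3.22
Leg 2 (155°, 5.6 km): east 5.6 sin 155° = 2.37, north 5.6 cos 155° = -5.08
Leg 3 (228°, 1.8 km): east 1.8 sin 228° = -1.34, north 1.8 cos 228° = -1.20
Current position: (-8.33, -3.06). Target: (-5.6, -5.2). Remaining: Δeast = 2.73, Δnorth = -2.14.
Bearing = atan2(2.73, -2.14) mod 360° = 128.12°; distance = √((2.73)² + (-2.14)²) = 3.472 km.

128°, 3.5 km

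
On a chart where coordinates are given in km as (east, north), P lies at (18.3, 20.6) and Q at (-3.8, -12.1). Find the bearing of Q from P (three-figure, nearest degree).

214°

Δeast = -3.8 − 18.3 = -22.10; Δnorth = -12.1 − 20.6 = -32.70.
Bearing = atan2(Δeast, Δnorth) mod 360° = 214.05° ≈ 214°.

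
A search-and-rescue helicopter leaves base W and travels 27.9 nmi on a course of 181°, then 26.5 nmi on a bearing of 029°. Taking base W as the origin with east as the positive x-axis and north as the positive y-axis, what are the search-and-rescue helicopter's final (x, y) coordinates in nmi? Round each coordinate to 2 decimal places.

(12.36, -4.72)

Leg 1 (181°, 27.9 nmi): east 27.9 sin 181° = -0.49, north 27.9 cos 181° = -27.90
Leg 2 (029°, 26.5 nmi): east 26.5 sin 29° = 12.85, north 26.5 cos 29° = 23.18
Summing: 12.36 nmi east, -4.72 nmi north → (12.36, -4.72).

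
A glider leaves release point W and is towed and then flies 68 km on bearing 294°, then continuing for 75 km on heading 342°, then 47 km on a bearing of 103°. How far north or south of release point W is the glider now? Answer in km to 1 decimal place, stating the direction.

88.4 km north

Leg 1 (294°, 68 km): east 68 sin 294° = -62.12, north 68 cos 294° = 27.66
Leg 2 (342°, 75 km): east 75 sin 342° = -23.18, north 75 cos 342° = 71.33
Leg 3 (103°, 47 km): east 47 sin 103° = 45.80, north 47 cos 103° = -10.57
Net north component: 88.41 km.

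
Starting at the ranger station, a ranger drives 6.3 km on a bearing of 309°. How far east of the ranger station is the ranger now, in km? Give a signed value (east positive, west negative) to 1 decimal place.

-4.9 km

Leg 1 (309°, 6.3 km): east 6.3 sin 309° = -4.90, north 6.3 cos 309° = 3.96
Net east component: -4.90 km.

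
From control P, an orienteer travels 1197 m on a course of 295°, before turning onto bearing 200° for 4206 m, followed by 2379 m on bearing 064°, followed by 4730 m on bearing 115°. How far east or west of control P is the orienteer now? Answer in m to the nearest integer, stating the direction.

3902 m east

Leg 1 (295°, 1197 m): east 1197 sin 295° = -1084.85, north 1197 cos 295° = 505.87
Leg 2 (200°, 4206 m): east 4206 sin 200° = -1438.54, north 4206 cos 200° = -3952.35
Leg 3 (064°, 2379 m): east 2379 sin 64° = 2138.23, north 2379 cos 64° = 1042.88
Leg 4 (115°, 4730 m): east 4730 sin 115° = 4286.84, north 4730 cos 115° = -1998.98
Net east component: 3901.68 m.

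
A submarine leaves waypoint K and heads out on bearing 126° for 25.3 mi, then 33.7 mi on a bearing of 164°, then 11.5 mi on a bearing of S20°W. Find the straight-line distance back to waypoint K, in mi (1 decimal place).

Leg 1 (126°, 25.3 mi): east 25.3 sin 126° = 20.47, north 25.3 cos 126° = -14.87
Leg 2 (164°, 33.7 mi): east 33.7 sin 164° = 9.29, north 33.7 cos 164° = -32.39
Leg 3 (S20°W, 11.5 mi): east 11.5 sin 200° = -3.93, north 11.5 cos 200° = -10.81
Net: 25.82 east, -58.07 north. Distance = √((25.82)² + (-58.07)²) = 63.555 mi.

63.6 mi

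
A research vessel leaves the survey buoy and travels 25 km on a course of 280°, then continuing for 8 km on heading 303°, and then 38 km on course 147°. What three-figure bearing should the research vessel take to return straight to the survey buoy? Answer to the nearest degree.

Leg 1 (280°, 25 km): east 25 sin 280° = -24.62, north 25 cos 280° = 4.34
Leg 2 (303°, 8 km): east 8 sin 303° = -6.71, north 8 cos 303° = 4.36
Leg 3 (147°, 38 km): east 38 sin 147° = 20.70, north 38 cos 147° = -31.87
Net displacement: -10.63 east, -23.17 north. Direction back to start is (10.63, 23.17): bearing = atan2(10.63, 23.17) mod 360° = 24.65° ≈ 025°.

025°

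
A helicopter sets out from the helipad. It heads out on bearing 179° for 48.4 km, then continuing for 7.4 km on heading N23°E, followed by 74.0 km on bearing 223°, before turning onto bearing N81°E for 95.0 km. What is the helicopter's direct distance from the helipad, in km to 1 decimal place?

93.6 km

Leg 1 (179°, 48.4 km): east 48.4 sin 179° = 0.84, north 48.4 cos 179° = -48.39
Leg 2 (N23°E, 7.4 km): east 7.4 sin 23° = 2.89, north 7.4 cos 23° = 6.81
Leg 3 (223°, 74.0 km): east 74.0 sin 223° = -50.47, north 74.0 cos 223° = -54.12
Leg 4 (N81°E, 95.0 km): east 95.0 sin 81° = 93.83, north 95.0 cos 81° = 14.86
Net: 47.10 east, -80.84 north. Distance = √((47.10)² + (-80.84)²) = 93.559 km.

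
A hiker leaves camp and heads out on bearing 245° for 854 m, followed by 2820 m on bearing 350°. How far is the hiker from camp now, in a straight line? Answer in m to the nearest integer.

2727 m

Leg 1 (245°, 854 m): east 854 sin 245° = -773.99, north 854 cos 245° = -360.92
Leg 2 (350°, 2820 m): east 2820 sin 350° = -489.69, north 2820 cos 350° = 2777.16
Net: -1263.67 east, 2416.24 north. Distance = √((-1263.67)² + (2416.24)²) = 2726.738 m.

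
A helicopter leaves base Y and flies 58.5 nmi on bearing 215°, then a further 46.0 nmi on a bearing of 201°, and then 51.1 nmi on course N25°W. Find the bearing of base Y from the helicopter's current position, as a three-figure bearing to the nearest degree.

058°

Leg 1 (215°, 58.5 nmi): east 58.5 sin 215° = -33.55, north 58.5 cos 215° = -47.92
Leg 2 (201°, 46.0 nmi): east 46.0 sin 201° = -16.48, north 46.0 cos 201° = -42.94
Leg 3 (N25°W, 51.1 nmi): east 51.1 sin 335° = -21.60, north 51.1 cos 335° = 46.31
Net displacement: -71.63 east, -44.55 north. Direction back to start is (71.63, 44.55): bearing = atan2(71.63, 44.55) mod 360° = 58.12° ≈ 058°.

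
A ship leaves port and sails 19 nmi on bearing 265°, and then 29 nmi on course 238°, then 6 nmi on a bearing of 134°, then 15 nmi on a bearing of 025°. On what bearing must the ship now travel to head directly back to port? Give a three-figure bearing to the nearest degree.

077°

Leg 1 (265°, 19 nmi): east 19 sin 265° = -18.93, north 19 cos 265° = -1.66
Leg 2 (238°, 29 nmi): east 29 sin 238° = -24.59, north 29 cos 238° = -15.37
Leg 3 (134°, 6 nmi): east 6 sin 134° = 4.32, north 6 cos 134° = -4.17
Leg 4 (025°, 15 nmi): east 15 sin 25° = 6.34, north 15 cos 25° = 13.59
Net displacement: -32.87 east, -7.60 north. Direction back to start is (32.87, 7.60): bearing = atan2(32.87, 7.60) mod 360° = 76.98° ≈ 077°.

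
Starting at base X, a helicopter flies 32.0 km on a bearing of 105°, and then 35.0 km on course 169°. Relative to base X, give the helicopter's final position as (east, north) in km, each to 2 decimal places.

Leg 1 (105°, 32.0 km): east 32.0 sin 105° = 30.91, north 32.0 cos 105° = -8.28
Leg 2 (169°, 35.0 km): east 35.0 sin 169° = 6.68, north 35.0 cos 169° = -34.36
Summing: 37.59 km east, -42.64 km north → (37.59, -42.64).

(37.59, -42.64)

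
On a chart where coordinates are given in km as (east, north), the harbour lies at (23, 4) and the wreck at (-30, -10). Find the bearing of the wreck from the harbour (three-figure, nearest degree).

Δeast = -30 − 23 = -53.00; Δnorth = -10 − 4 = -14.00.
Bearing = atan2(Δeast, Δnorth) mod 360° = 255.20° ≈ 255°.

255°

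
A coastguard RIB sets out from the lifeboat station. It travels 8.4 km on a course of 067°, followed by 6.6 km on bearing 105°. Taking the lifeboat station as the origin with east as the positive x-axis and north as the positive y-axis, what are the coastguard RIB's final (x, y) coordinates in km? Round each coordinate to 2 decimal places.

Leg 1 (067°, 8.4 km): east 8.4 sin 67° = 7.73, north 8.4 cos 67° = 3.28
Leg 2 (105°, 6.6 km): east 6.6 sin 105° = 6.38, north 6.6 cos 105° = -1.71
Summing: 14.11 km east, 1.57 km north → (14.11, 1.57).

(14.11, 1.57)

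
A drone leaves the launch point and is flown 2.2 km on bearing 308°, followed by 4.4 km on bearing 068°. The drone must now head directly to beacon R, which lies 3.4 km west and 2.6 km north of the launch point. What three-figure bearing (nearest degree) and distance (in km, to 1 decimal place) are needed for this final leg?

266°, 5.8 km

Leg 1 (308°, 2.2 km): east 2.2 sin 308° = -1.73, north 2.2 cos 308° = 1.35
Leg 2 (068°, 4.4 km): east 4.4 sin 68° = 4.08, north 4.4 cos 68° = 1.65
Current position: (2.35, 3.00). Target: (-3.4, 2.6). Remaining: Δeast = -5.75, Δnorth = -0.40.
Bearing = atan2(-5.75, -0.40) mod 360° = 265.99°; distance = √((-5.75)² + (-0.40)²) = 5.760 km.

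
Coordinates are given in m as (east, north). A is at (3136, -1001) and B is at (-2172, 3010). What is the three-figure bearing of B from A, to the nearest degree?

Δeast = -2172 − 3136 = -5308.00; Δnorth = 3010 − -1001 = 4011.00.
Bearing = atan2(Δeast, Δnorth) mod 360° = 307.08° ≈ 307°.

307°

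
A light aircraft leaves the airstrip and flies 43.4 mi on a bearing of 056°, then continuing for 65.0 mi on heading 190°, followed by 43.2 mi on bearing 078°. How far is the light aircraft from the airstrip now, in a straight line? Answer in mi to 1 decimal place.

Leg 1 (056°, 43.4 mi): east 43.4 sin 56° = 35.98, north 43.4 cos 56° = 24.27
Leg 2 (190°, 65.0 mi): east 65.0 sin 190° = -11.29, north 65.0 cos 190° = -64.01
Leg 3 (078°, 43.2 mi): east 43.2 sin 78° = 42.26, north 43.2 cos 78° = 8.98
Net: 66.95 east, -30.76 north. Distance = √((66.95)² + (-30.76)²) = 73.678 mi.

73.7 mi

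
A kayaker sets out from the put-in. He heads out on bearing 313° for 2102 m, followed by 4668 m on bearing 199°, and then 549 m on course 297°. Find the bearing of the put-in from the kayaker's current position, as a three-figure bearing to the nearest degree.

Leg 1 (313°, 2102 m): east 2102 sin 313° = -1537.31, north 2102 cos 313° = 1433.56
Leg 2 (199°, 4668 m): east 4668 sin 199° = -1519.75, north 4668 cos 199° = -4413.68
Leg 3 (297°, 549 m): east 549 sin 297° = -489.16, north 549 cos 297° = 249.24
Net displacement: -3546.22 east, -2730.88 north. Direction back to start is (3546.22, 2730.88): bearing = atan2(3546.22, 2730.88) mod 360° = 52.40° ≈ 052°.

052°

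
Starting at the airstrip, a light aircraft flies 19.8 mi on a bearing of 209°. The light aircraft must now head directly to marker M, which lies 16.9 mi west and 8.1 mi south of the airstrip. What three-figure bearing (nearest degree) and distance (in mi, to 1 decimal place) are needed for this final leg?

Leg 1 (209°, 19.8 mi): east 19.8 sin 209° = -9.60, north 19.8 cos 209° = -17.32
Current position: (-9.60, -17.32). Target: (-16.9, -8.1). Remaining: Δeast = -7.30, Δnorth = 9.22.
Bearing = atan2(-7.30, 9.22) mod 360° = 321.62°; distance = √((-7.30)² + (9.22)²) = 11.759 mi.

322°, 11.8 mi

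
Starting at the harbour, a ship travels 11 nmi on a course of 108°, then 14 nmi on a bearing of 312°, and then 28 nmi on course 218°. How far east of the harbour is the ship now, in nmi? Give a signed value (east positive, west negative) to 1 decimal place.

-17.2 nmi

Leg 1 (108°, 11 nmi): east 11 sin 108° = 10.46, north 11 cos 108° = -3.40
Leg 2 (312°, 14 nmi): east 14 sin 312° = -10.40, north 14 cos 312° = 9.37
Leg 3 (218°, 28 nmi): east 28 sin 218° = -17.24, north 28 cos 218° = -22.06
Net east component: -17.18 nmi.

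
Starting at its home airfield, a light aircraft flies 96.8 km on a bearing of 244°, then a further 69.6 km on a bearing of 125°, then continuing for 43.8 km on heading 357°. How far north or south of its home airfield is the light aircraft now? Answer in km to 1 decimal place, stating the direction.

38.6 km south

Leg 1 (244°, 96.8 km): east 96.8 sin 244° = -87.00, north 96.8 cos 244° = -42.43
Leg 2 (125°, 69.6 km): east 69.6 sin 125° = 57.01, north 69.6 cos 125° = -39.92
Leg 3 (357°, 43.8 km): east 43.8 sin 357° = -2.29, north 43.8 cos 357° = 43.74
Net north component: -38.62 km.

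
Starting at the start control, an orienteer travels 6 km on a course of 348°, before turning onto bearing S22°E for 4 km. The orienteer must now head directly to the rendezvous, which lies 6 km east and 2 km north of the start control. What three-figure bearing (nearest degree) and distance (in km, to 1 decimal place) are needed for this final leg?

Leg 1 (348°, 6 km): east 6 sin 348° = -1.25, north 6 cos 348° = 5.87
Leg 2 (S22°E, 4 km): east 4 sin 158° = 1.50, north 4 cos 158° = -3.71
Current position: (0.25, 2.16). Target: (6, 2). Remaining: Δeast = 5.75, Δnorth = -0.16.
Bearing = atan2(5.75, -0.16) mod 360° = 91.60°; distance = √((5.75)² + (-0.16)²) = 5.751 km.

092°, 5.8 km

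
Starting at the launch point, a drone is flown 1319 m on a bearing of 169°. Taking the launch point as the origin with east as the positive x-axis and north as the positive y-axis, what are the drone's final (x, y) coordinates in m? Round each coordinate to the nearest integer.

Leg 1 (169°, 1319 m): east 1319 sin 169° = 251.68, north 1319 cos 169° = -1294.77
Summing: 251.68 m east, -1294.77 m north → (252, -1295).

(252, -1295)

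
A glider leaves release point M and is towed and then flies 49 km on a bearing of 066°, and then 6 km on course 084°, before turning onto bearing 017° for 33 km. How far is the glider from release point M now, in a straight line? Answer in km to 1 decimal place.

79.8 km

Leg 1 (066°, 49 km): east 49 sin 66° = 44.76, north 49 cos 66° = 19.93
Leg 2 (084°, 6 km): east 6 sin 84° = 5.97, north 6 cos 84° = 0.63
Leg 3 (017°, 33 km): east 33 sin 17° = 9.65, north 33 cos 17° = 31.56
Net: 60.38 east, 52.12 north. Distance = √((60.38)² + (52.12)²) = 79.760 km.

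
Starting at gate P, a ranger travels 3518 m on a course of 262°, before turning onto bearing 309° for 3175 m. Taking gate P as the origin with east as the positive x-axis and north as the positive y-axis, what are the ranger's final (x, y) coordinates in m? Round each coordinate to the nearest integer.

(-5951, 1508)

Leg 1 (262°, 3518 m): east 3518 sin 262° = -3483.76, north 3518 cos 262° = -489.61
Leg 2 (309°, 3175 m): east 3175 sin 309° = -2467.44, north 3175 cos 309° = 1998.09
Summing: -5951.20 m east, 1508.48 m north → (-5951, 1508).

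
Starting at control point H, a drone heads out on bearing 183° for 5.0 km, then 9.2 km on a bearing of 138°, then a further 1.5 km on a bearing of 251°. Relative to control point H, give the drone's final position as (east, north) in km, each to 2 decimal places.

Leg 1 (183°, 5.0 km): east 5.0 sin 183° = -0.26, north 5.0 cos 183° = -4.99
Leg 2 (138°, 9.2 km): east 9.2 sin 138° = 6.16, north 9.2 cos 138° = -6.84
Leg 3 (251°, 1.5 km): east 1.5 sin 251° = -1.42, north 1.5 cos 251° = -0.49
Summing: 4.48 km east, -12.32 km north → (4.48, -12.32).

(4.48, -12.32)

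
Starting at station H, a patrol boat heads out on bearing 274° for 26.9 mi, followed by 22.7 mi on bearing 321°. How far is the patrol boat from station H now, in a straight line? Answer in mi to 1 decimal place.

45.5 mi

Leg 1 (274°, 26.9 mi): east 26.9 sin 274° = -26.83, north 26.9 cos 274° = 1.88
Leg 2 (321°, 22.7 mi): east 22.7 sin 321° = -14.29, north 22.7 cos 321° = 17.64
Net: -41.12 east, 19.52 north. Distance = √((-41.12)² + (19.52)²) = 45.517 mi.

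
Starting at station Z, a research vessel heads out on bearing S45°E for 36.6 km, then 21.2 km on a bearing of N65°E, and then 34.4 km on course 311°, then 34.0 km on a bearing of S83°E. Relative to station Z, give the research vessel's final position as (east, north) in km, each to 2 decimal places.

Leg 1 (S45°E, 36.6 km): east 36.6 sin 135° = 25.88, north 36.6 cos 135° = -25.88
Leg 2 (N65°E, 21.2 km): east 21.2 sin 65° = 19.21, north 21.2 cos 65° = 8.96
Leg 3 (311°, 34.4 km): east 34.4 sin 311° = -25.96, north 34.4 cos 311° = 22.57
Leg 4 (S83°E, 34.0 km): east 34.0 sin 97° = 33.75, north 34.0 cos 97° = -4.14
Summing: 52.88 km east, 1.50 km north → (52.88, 1.50).

(52.88, 1.50)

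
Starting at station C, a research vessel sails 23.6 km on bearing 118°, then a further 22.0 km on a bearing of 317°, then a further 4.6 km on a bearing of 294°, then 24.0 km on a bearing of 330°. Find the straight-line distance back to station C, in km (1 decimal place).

29.5 km

Leg 1 (118°, 23.6 km): east 23.6 sin 118° = 20.84, north 23.6 cos 118° = -11.08
Leg 2 (317°, 22.0 km): east 22.0 sin 317° = -15.00, north 22.0 cos 317° = 16.09
Leg 3 (294°, 4.6 km): east 4.6 sin 294° = -4.20, north 4.6 cos 294° = 1.87
Leg 4 (330°, 24.0 km): east 24.0 sin 330° = -12.00, north 24.0 cos 330° = 20.78
Net: -10.37 east, 27.67 north. Distance = √((-10.37)² + (27.67)²) = 29.545 km.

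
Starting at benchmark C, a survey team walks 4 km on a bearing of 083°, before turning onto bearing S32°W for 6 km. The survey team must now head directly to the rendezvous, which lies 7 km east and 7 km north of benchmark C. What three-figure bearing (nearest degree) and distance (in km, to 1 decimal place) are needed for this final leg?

Leg 1 (083°, 4 km): east 4 sin 83° = 3.97, north 4 cos 83° = 0.49
Leg 2 (S32°W, 6 km): east 6 sin 212° = -3.18, north 6 cos 212° = -5.09
Current position: (0.79, -4.60). Target: (7, 7). Remaining: Δeast = 6.21, Δnorth = 11.60.
Bearing = atan2(6.21, 11.60) mod 360° = 28.16°; distance = √((6.21)² + (11.60)²) = 13.158 km.

028°, 13.2 km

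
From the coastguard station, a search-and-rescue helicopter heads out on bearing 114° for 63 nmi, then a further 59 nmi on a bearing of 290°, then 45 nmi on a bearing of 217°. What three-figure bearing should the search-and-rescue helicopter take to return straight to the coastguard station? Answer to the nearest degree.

031°

Leg 1 (114°, 63 nmi): east 63 sin 114° = 57.55, north 63 cos 114° = -25.62
Leg 2 (290°, 59 nmi): east 59 sin 290° = -55.44, north 59 cos 290° = 20.18
Leg 3 (217°, 45 nmi): east 45 sin 217° = -27.08, north 45 cos 217° = -35.94
Net displacement: -24.97 east, -41.38 north. Direction back to start is (24.97, 41.38): bearing = atan2(24.97, 41.38) mod 360° = 31.11° ≈ 031°.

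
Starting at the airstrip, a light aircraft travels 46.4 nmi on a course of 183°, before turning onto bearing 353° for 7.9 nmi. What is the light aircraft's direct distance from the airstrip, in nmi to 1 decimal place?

38.6 nmi

Leg 1 (183°, 46.4 nmi): east 46.4 sin 183° = -2.43, north 46.4 cos 183° = -46.34
Leg 2 (353°, 7.9 nmi): east 7.9 sin 353° = -0.96, north 7.9 cos 353° = 7.84
Net: -3.39 east, -38.50 north. Distance = √((-3.39)² + (-38.50)²) = 38.644 nmi.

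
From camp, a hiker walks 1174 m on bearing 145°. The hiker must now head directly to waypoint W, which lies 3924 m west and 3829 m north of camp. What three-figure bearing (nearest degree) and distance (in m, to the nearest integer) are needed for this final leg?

316°, 6640 m

Leg 1 (145°, 1174 m): east 1174 sin 145° = 673.38, north 1174 cos 145° = -961.68
Current position: (673.38, -961.68). Target: (-3924, 3829). Remaining: Δeast = -4597.38, Δnorth = 4790.68.
Bearing = atan2(-4597.38, 4790.68) mod 360° = 316.18°; distance = √((-4597.38)² + (4790.68)²) = 6639.770 m.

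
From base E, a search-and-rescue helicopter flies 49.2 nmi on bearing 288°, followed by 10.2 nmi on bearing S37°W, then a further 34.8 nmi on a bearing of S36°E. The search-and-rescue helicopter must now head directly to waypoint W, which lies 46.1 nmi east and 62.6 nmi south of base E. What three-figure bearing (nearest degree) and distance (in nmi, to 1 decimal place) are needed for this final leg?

Leg 1 (288°, 49.2 nmi): east 49.2 sin 288° = -46.79, north 49.2 cos 288° = 15.20
Leg 2 (S37°W, 10.2 nmi): east 10.2 sin 217° = -6.14, north 10.2 cos 217° = -8.15
Leg 3 (S36°E, 34.8 nmi): east 34.8 sin 144° = 20.45, north 34.8 cos 144° = -28.15
Current position: (-32.48, -21.10). Target: (46.1, -62.6). Remaining: Δeast = 78.58, Δnorth = -41.50.
Bearing = atan2(78.58, -41.50) mod 360° = 117.84°; distance = √((78.58)² + (-41.50)²) = 88.863 nmi.

118°, 88.9 nmi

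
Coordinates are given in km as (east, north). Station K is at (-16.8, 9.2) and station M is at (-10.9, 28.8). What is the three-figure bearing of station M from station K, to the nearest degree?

Δeast = -10.9 − -16.8 = 5.90; Δnorth = 28.8 − 9.2 = 19.60.
Bearing = atan2(Δeast, Δnorth) mod 360° = 16.75° ≈ 017°.

017°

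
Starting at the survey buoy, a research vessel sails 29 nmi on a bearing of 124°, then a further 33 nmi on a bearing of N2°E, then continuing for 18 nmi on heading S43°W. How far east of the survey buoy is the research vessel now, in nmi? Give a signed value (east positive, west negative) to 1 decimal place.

Leg 1 (124°, 29 nmi): east 29 sin 124° = 24.04, north 29 cos 124° = -16.22
Leg 2 (N2°E, 33 nmi): east 33 sin 2° = 1.15, north 33 cos 2° = 32.98
Leg 3 (S43°W, 18 nmi): east 18 sin 223° = -12.28, north 18 cos 223° = -13.16
Net east component: 12.92 nmi.

12.9 nmi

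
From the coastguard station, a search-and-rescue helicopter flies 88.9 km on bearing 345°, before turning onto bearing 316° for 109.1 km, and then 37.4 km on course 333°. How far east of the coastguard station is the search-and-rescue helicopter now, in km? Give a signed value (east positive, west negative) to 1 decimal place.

Leg 1 (345°, 88.9 km): east 88.9 sin 345° = -23.01, north 88.9 cos 345° = 85.87
Leg 2 (316°, 109.1 km): east 109.1 sin 316° = -75.79, north 109.1 cos 316° = 78.48
Leg 3 (333°, 37.4 km): east 37.4 sin 333° = -16.98, north 37.4 cos 333° = 33.32
Net east component: -115.78 km.

-115.8 km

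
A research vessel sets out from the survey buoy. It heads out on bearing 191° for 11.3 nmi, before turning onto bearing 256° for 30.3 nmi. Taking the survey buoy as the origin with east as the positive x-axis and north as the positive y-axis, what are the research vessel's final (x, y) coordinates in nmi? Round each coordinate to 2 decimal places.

Leg 1 (191°, 11.3 nmi): east 11.3 sin 191° = -2.16, north 11.3 cos 191° = -11.09
Leg 2 (256°, 30.3 nmi): east 30.3 sin 256° = -29.40, north 30.3 cos 256° = -7.33
Summing: -31.56 nmi east, -18.42 nmi north → (-31.56, -18.42).

(-31.56, -18.42)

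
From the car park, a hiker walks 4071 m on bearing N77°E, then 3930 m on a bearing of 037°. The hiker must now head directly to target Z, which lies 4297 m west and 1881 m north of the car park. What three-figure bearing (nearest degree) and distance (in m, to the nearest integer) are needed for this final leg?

258°, 10849 m

Leg 1 (N77°E, 4071 m): east 4071 sin 77° = 3966.66, north 4071 cos 77° = 915.78
Leg 2 (037°, 3930 m): east 3930 sin 37° = 2365.13, north 3930 cos 37° = 3138.64
Current position: (6331.79, 4054.41). Target: (-4297, 1881). Remaining: Δeast = -10628.79, Δnorth = -2173.41.
Bearing = atan2(-10628.79, -2173.41) mod 360° = 258.44°; distance = √((-10628.79)² + (-2173.41)²) = 10848.732 m.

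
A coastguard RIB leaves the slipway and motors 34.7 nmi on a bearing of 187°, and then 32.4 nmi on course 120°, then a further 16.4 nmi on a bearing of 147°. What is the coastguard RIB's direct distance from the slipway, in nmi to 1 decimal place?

72.3 nmi

Leg 1 (187°, 34.7 nmi): east 34.7 sin 187° = -4.23, north 34.7 cos 187° = -34.44
Leg 2 (120°, 32.4 nmi): east 32.4 sin 120° = 28.06, north 32.4 cos 120° = -16.20
Leg 3 (147°, 16.4 nmi): east 16.4 sin 147° = 8.93, north 16.4 cos 147° = -13.75
Net: 32.76 east, -64.40 north. Distance = √((32.76)² + (-64.40)²) = 72.251 nmi.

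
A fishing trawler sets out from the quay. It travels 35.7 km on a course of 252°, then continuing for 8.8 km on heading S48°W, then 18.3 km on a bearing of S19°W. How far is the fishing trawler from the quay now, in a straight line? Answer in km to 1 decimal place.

Leg 1 (252°, 35.7 km): east 35.7 sin 252° = -33.95, north 35.7 cos 252° = -11.03
Leg 2 (S48°W, 8.8 km): east 8.8 sin 228° = -6.54, north 8.8 cos 228° = -5.89
Leg 3 (S19°W, 18.3 km): east 18.3 sin 199° = -5.96, north 18.3 cos 199° = -17.30
Net: -46.45 east, -34.22 north. Distance = √((-46.45)² + (-34.22)²) = 57.696 km.

57.7 km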